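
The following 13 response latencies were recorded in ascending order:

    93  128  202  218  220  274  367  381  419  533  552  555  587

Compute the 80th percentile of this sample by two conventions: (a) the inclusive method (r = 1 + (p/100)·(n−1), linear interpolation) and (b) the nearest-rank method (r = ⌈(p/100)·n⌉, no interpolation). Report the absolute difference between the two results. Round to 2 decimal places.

n = 13.
(a) r = 10.6; between ranks 10 (533) and 11 (552): 544.4.
(b) the nearest-rank method: rank 11 → 552.
|544.4 − 552| = 7.6.

7.60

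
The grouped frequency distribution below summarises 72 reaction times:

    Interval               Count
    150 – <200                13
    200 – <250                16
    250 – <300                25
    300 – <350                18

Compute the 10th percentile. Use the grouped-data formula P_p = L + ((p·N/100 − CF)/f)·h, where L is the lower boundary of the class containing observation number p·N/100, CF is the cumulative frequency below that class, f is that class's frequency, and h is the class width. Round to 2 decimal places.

N = 72; target position k = 10/100 · 72 = 7.2.
Cumulative frequencies: 13, 29, 54, 72.
Observation 7.2 falls in the class 150 – <200.
L = 150, CF = 0, f = 13, h = 50.
P10 = 150 + ((7.2 − 0)/13)·50 = 150 + 27.6923 = 177.692.

177.69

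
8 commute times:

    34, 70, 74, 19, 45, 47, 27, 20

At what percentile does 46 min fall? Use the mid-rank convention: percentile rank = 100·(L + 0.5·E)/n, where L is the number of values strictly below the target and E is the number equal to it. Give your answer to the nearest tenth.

Sorted: 19, 20, 27, 34, 45, 47, 70, 74.
Count below 46: L = 5; count equal: E = 0; n = 8.
Percentile rank = 100·(5 + 0.5·0)/8 = 100·5/8 = 62.5.

62.5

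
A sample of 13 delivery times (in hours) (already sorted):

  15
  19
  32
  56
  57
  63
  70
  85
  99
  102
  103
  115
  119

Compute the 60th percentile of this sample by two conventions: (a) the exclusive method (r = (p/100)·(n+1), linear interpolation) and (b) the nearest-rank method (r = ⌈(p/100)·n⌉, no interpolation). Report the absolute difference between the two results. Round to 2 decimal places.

5.60

n = 13.
(a) r = 8.4; between ranks 8 (85) and 9 (99): 90.6.
(b) the nearest-rank method: rank 8 → 85.
|90.6 − 85| = 5.6.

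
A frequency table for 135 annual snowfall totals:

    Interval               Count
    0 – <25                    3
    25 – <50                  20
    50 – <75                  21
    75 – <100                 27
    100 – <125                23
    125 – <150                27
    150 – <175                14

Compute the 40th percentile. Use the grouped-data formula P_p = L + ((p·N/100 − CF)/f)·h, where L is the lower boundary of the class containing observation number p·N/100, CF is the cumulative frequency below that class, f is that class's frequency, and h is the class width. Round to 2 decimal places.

84.26

N = 135; target position k = 40/100 · 135 = 54.
Cumulative frequencies: 3, 23, 44, 71, 94, 121, 135.
Observation 54 falls in the class 75 – <100.
L = 75, CF = 44, f = 27, h = 25.
P40 = 75 + ((54 − 44)/27)·25 = 75 + 9.25926 = 84.2593.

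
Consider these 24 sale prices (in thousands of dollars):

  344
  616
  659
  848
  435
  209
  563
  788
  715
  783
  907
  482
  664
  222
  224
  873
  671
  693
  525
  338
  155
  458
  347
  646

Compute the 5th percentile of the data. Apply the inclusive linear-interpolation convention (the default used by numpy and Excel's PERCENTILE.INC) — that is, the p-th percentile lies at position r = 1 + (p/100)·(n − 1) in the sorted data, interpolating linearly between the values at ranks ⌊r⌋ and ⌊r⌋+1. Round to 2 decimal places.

210.95

Sorted: 155, 209, 222, 224, 338, 344, 347, 435, 458, 482, 525, 563, 616, 646, 659, 664, 671, 693, 715, 783, 788, 848, 873, 907.
n = 24.
r = 1 + (5/100)·(24 − 1) = 1 + 1.15 = 2.15.
Rank 2 is 209 and rank 3 is 222.
Interpolate: 209 + 0.15·(222 − 209) = 209 + 0.15·13 = 210.95.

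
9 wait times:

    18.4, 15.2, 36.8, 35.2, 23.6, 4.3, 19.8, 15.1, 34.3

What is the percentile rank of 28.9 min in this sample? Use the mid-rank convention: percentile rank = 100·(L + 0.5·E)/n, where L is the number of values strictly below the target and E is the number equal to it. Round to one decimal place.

Sorted: 4.3, 15.1, 15.2, 18.4, 19.8, 23.6, 34.3, 35.2, 36.8.
Count below 28.9: L = 6; count equal: E = 0; n = 9.
Percentile rank = 100·(6 + 0.5·0)/9 = 100·6/9 = 66.67.

66.7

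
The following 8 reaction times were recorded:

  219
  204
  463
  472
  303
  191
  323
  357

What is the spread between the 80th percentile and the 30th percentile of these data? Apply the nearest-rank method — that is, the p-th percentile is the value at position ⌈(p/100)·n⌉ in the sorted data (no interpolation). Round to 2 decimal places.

Sorted: 191, 204, 219, 303, 323, 357, 463, 472.
n = 8.
P30: rank ⌈30/100·8⌉ = 3 → 219.
P80: rank ⌈80/100·8⌉ = 7 → 463.
Difference: 463 − 219 = 244.

244.00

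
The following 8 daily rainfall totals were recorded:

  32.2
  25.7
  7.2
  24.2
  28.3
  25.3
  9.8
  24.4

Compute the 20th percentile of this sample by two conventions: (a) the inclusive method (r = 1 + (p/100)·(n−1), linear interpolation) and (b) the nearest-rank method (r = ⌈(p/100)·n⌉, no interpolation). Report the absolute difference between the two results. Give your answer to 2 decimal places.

Sorted: 7.2, 9.8, 24.2, 24.4, 25.3, 25.7, 28.3, 32.2.
n = 8.
(a) r = 2.4; between ranks 2 (9.8) and 3 (24.2): 15.56.
(b) the nearest-rank method: rank 2 → 9.8.
|15.56 − 9.8| = 5.76.

5.76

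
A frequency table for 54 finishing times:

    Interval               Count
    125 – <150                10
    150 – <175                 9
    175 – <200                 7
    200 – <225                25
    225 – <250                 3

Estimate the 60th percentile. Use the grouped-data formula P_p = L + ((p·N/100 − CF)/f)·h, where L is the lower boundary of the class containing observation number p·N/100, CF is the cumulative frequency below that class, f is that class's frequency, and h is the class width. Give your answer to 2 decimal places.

206.40

N = 54; target position k = 60/100 · 54 = 32.4.
Cumulative frequencies: 10, 19, 26, 51, 54.
Observation 32.4 falls in the class 200 – <225.
L = 200, CF = 26, f = 25, h = 25.
P60 = 200 + ((32.4 − 26)/25)·25 = 200 + 6.4 = 206.4.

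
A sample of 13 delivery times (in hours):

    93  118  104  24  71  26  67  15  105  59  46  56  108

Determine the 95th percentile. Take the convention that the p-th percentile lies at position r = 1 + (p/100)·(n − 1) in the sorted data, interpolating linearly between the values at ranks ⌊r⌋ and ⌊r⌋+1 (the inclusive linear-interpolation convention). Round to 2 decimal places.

Sorted: 15, 24, 26, 46, 56, 59, 67, 71, 93, 104, 105, 108, 118.
n = 13.
r = 1 + (95/100)·(13 − 1) = 1 + 11.4 = 12.4.
Rank 12 is 108 and rank 13 is 118.
Interpolate: 108 + 0.4·(118 − 108) = 108 + 0.4·10 = 112.

112.00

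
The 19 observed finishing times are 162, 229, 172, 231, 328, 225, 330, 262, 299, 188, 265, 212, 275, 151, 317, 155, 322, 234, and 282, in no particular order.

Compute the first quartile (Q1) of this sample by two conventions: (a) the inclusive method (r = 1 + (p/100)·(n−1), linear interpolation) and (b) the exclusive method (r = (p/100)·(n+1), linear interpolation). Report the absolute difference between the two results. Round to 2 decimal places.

Sorted: 151, 155, 162, 172, 188, 212, 225, 229, 231, 234, 262, 265, 275, 282, 299, 317, 322, 328, 330.
n = 19.
(a) r = 5.5; between ranks 5 (188) and 6 (212): 200.
(b) r = 5 → value at rank 5 = 188.
|200 − 188| = 12.

12.00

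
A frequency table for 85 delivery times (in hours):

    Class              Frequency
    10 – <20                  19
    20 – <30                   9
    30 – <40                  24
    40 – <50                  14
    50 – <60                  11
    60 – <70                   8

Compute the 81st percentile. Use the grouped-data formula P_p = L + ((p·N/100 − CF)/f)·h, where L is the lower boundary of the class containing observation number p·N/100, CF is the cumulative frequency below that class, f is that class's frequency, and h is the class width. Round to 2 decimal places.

52.59

N = 85; target position k = 81/100 · 85 = 68.85.
Cumulative frequencies: 19, 28, 52, 66, 77, 85.
Observation 68.85 falls in the class 50 – <60.
L = 50, CF = 66, f = 11, h = 10.
P81 = 50 + ((68.85 − 66)/11)·10 = 50 + 2.59091 = 52.5909.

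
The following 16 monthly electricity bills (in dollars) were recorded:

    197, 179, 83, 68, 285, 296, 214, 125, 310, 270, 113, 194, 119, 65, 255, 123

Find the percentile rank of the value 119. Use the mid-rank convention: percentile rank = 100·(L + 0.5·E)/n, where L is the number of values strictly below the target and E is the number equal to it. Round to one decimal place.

Sorted: 65, 68, 83, 113, 119, 123, 125, 179, 194, 197, 214, 255, 270, 285, 296, 310.
Count below 119: L = 4; count equal: E = 1; n = 16.
Percentile rank = 100·(4 + 0.5·1)/16 = 100·4.5/16 = 28.12.

28.1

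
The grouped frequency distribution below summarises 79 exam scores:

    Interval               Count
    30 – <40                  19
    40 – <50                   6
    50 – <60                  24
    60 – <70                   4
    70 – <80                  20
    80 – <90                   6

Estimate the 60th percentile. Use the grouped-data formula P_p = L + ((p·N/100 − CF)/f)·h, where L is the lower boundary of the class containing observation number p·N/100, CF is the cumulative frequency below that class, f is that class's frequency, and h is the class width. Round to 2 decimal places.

59.33

N = 79; target position k = 60/100 · 79 = 47.4.
Cumulative frequencies: 19, 25, 49, 53, 73, 79.
Observation 47.4 falls in the class 50 – <60.
L = 50, CF = 25, f = 24, h = 10.
P60 = 50 + ((47.4 − 25)/24)·10 = 50 + 9.33333 = 59.3333.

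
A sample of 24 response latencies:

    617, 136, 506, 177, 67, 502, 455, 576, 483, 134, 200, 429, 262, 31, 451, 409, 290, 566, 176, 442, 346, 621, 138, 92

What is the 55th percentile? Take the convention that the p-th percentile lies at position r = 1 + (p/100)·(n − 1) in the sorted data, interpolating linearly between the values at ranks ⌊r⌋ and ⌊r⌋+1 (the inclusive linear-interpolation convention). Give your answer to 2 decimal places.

Sorted: 31, 67, 92, 134, 136, 138, 176, 177, 200, 262, 290, 346, 409, 429, 442, 451, 455, 483, 502, 506, 566, 576, 617, 621.
n = 24.
r = 1 + (55/100)·(24 − 1) = 1 + 12.65 = 13.65.
Rank 13 is 409 and rank 14 is 429.
Interpolate: 409 + 0.65·(429 − 409) = 409 + 0.65·20 = 422.

422.00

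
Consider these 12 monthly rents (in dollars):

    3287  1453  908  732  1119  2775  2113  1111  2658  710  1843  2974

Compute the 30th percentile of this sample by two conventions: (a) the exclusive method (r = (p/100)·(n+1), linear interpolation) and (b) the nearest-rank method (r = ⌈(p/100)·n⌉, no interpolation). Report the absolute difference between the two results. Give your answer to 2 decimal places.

20.30

Sorted: 710, 732, 908, 1111, 1119, 1453, 1843, 2113, 2658, 2775, 2974, 3287.
n = 12.
(a) r = 3.9; between ranks 3 (908) and 4 (1111): 1090.7.
(b) the nearest-rank method: rank 4 → 1111.
|1090.7 − 1111| = 20.3.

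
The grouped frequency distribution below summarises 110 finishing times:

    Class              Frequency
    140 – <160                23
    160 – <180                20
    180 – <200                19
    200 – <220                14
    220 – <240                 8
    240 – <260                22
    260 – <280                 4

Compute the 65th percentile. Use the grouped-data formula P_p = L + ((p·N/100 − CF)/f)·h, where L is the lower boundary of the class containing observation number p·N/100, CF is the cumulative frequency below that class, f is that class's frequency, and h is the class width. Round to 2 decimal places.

N = 110; target position k = 65/100 · 110 = 71.5.
Cumulative frequencies: 23, 43, 62, 76, 84, 106, 110.
Observation 71.5 falls in the class 200 – <220.
L = 200, CF = 62, f = 14, h = 20.
P65 = 200 + ((71.5 − 62)/14)·20 = 200 + 13.5714 = 213.571.

213.57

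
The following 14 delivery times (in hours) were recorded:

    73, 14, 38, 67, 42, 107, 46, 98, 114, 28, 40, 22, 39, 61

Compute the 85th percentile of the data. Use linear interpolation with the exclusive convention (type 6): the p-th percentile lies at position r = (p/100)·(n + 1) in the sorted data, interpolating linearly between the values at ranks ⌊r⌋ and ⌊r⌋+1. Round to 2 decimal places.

104.75

Sorted: 14, 22, 28, 38, 39, 40, 42, 46, 61, 67, 73, 98, 107, 114.
n = 14.
r = (85/100)·(14 + 1) = 12.75.
Rank 12 is 98 and rank 13 is 107.
Interpolate: 98 + 0.75·(107 − 98) = 98 + 0.75·9 = 104.75.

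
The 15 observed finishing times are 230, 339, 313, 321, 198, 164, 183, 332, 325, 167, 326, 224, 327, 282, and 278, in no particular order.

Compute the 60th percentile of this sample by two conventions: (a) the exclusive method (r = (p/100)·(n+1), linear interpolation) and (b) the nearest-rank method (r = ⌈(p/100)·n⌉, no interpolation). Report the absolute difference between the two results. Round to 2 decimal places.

4.80

Sorted: 164, 167, 183, 198, 224, 230, 278, 282, 313, 321, 325, 326, 327, 332, 339.
n = 15.
(a) r = 9.6; between ranks 9 (313) and 10 (321): 317.8.
(b) the nearest-rank method: rank 9 → 313.
|317.8 − 313| = 4.8.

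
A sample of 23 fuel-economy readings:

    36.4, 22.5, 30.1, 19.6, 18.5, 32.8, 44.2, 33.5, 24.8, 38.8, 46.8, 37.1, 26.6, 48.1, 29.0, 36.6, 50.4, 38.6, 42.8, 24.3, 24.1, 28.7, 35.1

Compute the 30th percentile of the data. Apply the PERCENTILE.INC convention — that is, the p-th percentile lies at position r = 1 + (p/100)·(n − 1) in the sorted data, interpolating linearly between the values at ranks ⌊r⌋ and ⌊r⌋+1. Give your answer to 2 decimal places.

Sorted: 18.5, 19.6, 22.5, 24.1, 24.3, 24.8, 26.6, 28.7, 29.0, 30.1, 32.8, 33.5, 35.1, 36.4, 36.6, 37.1, 38.6, 38.8, 42.8, 44.2, 46.8, 48.1, 50.4.
n = 23.
r = 1 + (30/100)·(23 − 1) = 1 + 6.6 = 7.6.
Rank 7 is 26.6 and rank 8 is 28.7.
Interpolate: 26.6 + 0.6·(28.7 − 26.6) = 26.6 + 0.6·2.1 = 27.86.

27.86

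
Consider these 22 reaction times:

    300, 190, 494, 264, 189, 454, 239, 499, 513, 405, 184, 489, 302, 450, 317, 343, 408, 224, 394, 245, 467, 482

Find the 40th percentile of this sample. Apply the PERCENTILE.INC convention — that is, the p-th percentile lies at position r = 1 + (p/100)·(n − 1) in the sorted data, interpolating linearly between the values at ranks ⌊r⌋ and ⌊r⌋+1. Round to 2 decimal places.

Sorted: 184, 189, 190, 224, 239, 245, 264, 300, 302, 317, 343, 394, 405, 408, 450, 454, 467, 482, 489, 494, 499, 513.
n = 22.
r = 1 + (40/100)·(22 − 1) = 1 + 8.4 = 9.4.
Rank 9 is 302 and rank 10 is 317.
Interpolate: 302 + 0.4·(317 − 302) = 302 + 0.4·15 = 308.

308.00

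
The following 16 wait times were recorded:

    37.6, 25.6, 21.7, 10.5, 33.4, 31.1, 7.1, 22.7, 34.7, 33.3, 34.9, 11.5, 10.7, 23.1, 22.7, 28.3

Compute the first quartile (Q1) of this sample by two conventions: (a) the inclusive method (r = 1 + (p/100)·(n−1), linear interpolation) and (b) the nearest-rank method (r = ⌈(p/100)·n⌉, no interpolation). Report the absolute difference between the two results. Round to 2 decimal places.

7.65

Sorted: 7.1, 10.5, 10.7, 11.5, 21.7, 22.7, 22.7, 23.1, 25.6, 28.3, 31.1, 33.3, 33.4, 34.7, 34.9, 37.6.
n = 16.
(a) r = 4.75; between ranks 4 (11.5) and 5 (21.7): 19.15.
(b) the nearest-rank method: rank 4 → 11.5.
|19.15 − 11.5| = 7.65.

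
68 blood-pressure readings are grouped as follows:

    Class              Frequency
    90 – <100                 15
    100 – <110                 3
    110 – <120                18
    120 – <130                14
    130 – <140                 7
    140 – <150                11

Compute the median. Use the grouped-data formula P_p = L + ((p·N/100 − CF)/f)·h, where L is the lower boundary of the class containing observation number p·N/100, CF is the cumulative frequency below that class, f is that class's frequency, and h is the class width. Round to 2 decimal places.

118.89

N = 68; target position k = 50/100 · 68 = 34.
Cumulative frequencies: 15, 18, 36, 50, 57, 68.
Observation 34 falls in the class 110 – <120.
L = 110, CF = 18, f = 18, h = 10.
P50 = 110 + ((34 − 18)/18)·10 = 110 + 8.88889 = 118.889.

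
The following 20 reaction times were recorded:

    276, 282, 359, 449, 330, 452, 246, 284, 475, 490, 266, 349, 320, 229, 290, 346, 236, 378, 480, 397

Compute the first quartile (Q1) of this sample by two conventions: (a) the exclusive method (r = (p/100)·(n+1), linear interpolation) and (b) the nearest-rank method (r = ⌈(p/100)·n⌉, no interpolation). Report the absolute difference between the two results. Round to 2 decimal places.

1.50

Sorted: 229, 236, 246, 266, 276, 282, 284, 290, 320, 330, 346, 349, 359, 378, 397, 449, 452, 475, 480, 490.
n = 20.
(a) r = 5.25; between ranks 5 (276) and 6 (282): 277.5.
(b) the nearest-rank method: rank 5 → 276.
|277.5 − 276| = 1.5.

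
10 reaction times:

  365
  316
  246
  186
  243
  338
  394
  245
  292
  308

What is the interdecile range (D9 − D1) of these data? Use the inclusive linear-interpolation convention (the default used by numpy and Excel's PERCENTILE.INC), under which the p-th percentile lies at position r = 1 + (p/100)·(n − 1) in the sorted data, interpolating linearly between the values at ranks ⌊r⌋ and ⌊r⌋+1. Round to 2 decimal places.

130.60

Sorted: 186, 243, 245, 246, 292, 308, 316, 338, 365, 394.
n = 10.
P10: r = 1.9; ranks 1–2 are 186, 243; interpolating gives 237.3.
P90: r = 9.1; ranks 9–10 are 365, 394; interpolating gives 367.9.
Difference: 367.9 − 237.3 = 130.6.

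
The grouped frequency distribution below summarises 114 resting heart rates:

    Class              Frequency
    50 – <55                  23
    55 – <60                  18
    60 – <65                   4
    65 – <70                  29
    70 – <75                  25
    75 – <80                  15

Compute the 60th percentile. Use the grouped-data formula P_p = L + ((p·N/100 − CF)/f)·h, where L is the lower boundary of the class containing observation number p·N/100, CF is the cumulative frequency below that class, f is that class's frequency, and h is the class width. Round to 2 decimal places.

69.03

N = 114; target position k = 60/100 · 114 = 68.4.
Cumulative frequencies: 23, 41, 45, 74, 99, 114.
Observation 68.4 falls in the class 65 – <70.
L = 65, CF = 45, f = 29, h = 5.
P60 = 65 + ((68.4 − 45)/29)·5 = 65 + 4.03448 = 69.0345.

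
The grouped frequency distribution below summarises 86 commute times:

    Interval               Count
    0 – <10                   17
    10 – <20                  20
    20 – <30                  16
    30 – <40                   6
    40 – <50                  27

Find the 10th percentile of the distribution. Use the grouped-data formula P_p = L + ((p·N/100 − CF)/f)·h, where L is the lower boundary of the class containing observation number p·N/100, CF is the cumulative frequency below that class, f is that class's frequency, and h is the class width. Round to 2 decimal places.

5.06

N = 86; target position k = 10/100 · 86 = 8.6.
Cumulative frequencies: 17, 37, 53, 59, 86.
Observation 8.6 falls in the class 0 – <10.
L = 0, CF = 0, f = 17, h = 10.
P10 = 0 + ((8.6 − 0)/17)·10 = 0 + 5.05882 = 5.05882.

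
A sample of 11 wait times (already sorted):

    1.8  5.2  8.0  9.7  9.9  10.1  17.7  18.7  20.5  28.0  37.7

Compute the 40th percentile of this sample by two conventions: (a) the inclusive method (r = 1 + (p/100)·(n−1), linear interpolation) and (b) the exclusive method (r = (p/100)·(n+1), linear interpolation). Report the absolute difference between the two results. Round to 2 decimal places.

0.04

n = 11.
(a) r = 5 → value at rank 5 = 9.9.
(b) r = 4.8; between ranks 4 (9.7) and 5 (9.9): 9.86.
|9.9 − 9.86| = 0.04.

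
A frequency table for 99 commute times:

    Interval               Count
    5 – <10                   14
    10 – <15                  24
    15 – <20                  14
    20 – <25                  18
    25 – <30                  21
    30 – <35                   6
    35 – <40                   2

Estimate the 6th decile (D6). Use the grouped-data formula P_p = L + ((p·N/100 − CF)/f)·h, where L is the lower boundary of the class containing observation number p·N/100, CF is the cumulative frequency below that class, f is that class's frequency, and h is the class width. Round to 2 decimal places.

22.06

N = 99; target position k = 60/100 · 99 = 59.4.
Cumulative frequencies: 14, 38, 52, 70, 91, 97, 99.
Observation 59.4 falls in the class 20 – <25.
L = 20, CF = 52, f = 18, h = 5.
P60 = 20 + ((59.4 − 52)/18)·5 = 20 + 2.05556 = 22.0556.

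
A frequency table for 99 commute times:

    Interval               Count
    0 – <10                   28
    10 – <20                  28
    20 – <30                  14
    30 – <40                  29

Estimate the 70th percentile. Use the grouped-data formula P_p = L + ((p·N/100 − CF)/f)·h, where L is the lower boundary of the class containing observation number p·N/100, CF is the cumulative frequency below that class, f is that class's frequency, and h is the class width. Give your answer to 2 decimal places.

29.50

N = 99; target position k = 70/100 · 99 = 69.3.
Cumulative frequencies: 28, 56, 70, 99.
Observation 69.3 falls in the class 20 – <30.
L = 20, CF = 56, f = 14, h = 10.
P70 = 20 + ((69.3 − 56)/14)·10 = 20 + 9.5 = 29.5.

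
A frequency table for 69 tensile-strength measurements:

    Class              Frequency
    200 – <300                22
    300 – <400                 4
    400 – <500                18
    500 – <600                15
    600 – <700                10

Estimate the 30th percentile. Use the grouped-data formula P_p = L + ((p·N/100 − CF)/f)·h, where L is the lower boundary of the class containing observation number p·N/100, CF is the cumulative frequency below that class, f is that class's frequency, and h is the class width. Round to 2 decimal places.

N = 69; target position k = 30/100 · 69 = 20.7.
Cumulative frequencies: 22, 26, 44, 59, 69.
Observation 20.7 falls in the class 200 – <300.
L = 200, CF = 0, f = 22, h = 100.
P30 = 200 + ((20.7 − 0)/22)·100 = 200 + 94.0909 = 294.091.

294.09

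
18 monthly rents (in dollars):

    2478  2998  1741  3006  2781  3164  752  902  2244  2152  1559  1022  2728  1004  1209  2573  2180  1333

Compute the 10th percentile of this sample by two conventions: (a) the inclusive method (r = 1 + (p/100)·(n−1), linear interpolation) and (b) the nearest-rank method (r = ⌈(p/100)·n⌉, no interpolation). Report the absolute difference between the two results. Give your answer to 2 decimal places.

71.40

Sorted: 752, 902, 1004, 1022, 1209, 1333, 1559, 1741, 2152, 2180, 2244, 2478, 2573, 2728, 2781, 2998, 3006, 3164.
n = 18.
(a) r = 2.7; between ranks 2 (902) and 3 (1004): 973.4.
(b) the nearest-rank method: rank 2 → 902.
|973.4 − 902| = 71.4.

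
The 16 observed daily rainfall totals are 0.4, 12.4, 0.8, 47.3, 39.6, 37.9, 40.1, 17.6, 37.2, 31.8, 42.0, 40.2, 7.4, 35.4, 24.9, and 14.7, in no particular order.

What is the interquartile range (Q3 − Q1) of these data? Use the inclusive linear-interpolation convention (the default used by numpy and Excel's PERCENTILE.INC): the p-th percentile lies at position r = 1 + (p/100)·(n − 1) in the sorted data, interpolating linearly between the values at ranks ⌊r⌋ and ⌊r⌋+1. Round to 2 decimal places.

25.60

Sorted: 0.4, 0.8, 7.4, 12.4, 14.7, 17.6, 24.9, 31.8, 35.4, 37.2, 37.9, 39.6, 40.1, 40.2, 42.0, 47.3.
n = 16.
P25: r = 4.75; ranks 4–5 are 12.4, 14.7; interpolating gives 14.125.
P75: r = 12.25; ranks 12–13 are 39.6, 40.1; interpolating gives 39.725.
Difference: 39.725 − 14.125 = 25.6.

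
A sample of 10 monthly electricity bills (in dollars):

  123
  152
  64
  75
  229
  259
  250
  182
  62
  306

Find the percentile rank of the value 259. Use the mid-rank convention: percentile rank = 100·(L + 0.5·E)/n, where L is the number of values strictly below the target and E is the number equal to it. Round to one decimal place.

85.0

Sorted: 62, 64, 75, 123, 152, 182, 229, 250, 259, 306.
Count below 259: L = 8; count equal: E = 1; n = 10.
Percentile rank = 100·(8 + 0.5·1)/10 = 100·8.5/10 = 85.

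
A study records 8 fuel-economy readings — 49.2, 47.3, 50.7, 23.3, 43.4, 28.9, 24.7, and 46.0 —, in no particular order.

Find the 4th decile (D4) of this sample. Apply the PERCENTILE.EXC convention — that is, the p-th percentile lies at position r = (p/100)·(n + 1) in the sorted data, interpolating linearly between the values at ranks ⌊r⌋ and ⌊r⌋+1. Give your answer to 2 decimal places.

37.60

Sorted: 23.3, 24.7, 28.9, 43.4, 46.0, 47.3, 49.2, 50.7.
n = 8.
r = (40/100)·(8 + 1) = 3.6.
Rank 3 is 28.9 and rank 4 is 43.4.
Interpolate: 28.9 + 0.6·(43.4 − 28.9) = 28.9 + 0.6·14.5 = 37.6.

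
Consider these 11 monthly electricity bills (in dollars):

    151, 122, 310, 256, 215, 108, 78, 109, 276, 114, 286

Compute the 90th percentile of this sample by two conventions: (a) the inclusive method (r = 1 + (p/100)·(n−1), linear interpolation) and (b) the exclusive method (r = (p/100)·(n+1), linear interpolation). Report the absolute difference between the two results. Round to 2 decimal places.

Sorted: 78, 108, 109, 114, 122, 151, 215, 256, 276, 286, 310.
n = 11.
(a) r = 10 → value at rank 10 = 286.
(b) r = 10.8; between ranks 10 (286) and 11 (310): 305.2.
|286 − 305.2| = 19.2.

19.20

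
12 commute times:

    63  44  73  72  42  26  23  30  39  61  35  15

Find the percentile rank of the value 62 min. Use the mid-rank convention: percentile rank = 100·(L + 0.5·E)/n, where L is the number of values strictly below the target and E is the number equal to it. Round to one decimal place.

75.0

Sorted: 15, 23, 26, 30, 35, 39, 42, 44, 61, 63, 72, 73.
Count below 62: L = 9; count equal: E = 0; n = 12.
Percentile rank = 100·(9 + 0.5·0)/12 = 100·9/12 = 75.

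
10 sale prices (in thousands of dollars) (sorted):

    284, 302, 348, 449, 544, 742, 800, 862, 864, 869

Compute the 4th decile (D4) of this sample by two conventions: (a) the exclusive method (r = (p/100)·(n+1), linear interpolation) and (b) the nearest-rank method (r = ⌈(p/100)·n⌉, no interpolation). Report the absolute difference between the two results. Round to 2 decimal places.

n = 10.
(a) r = 4.4; between ranks 4 (449) and 5 (544): 487.
(b) the nearest-rank method: rank 4 → 449.
|487 − 449| = 38.

38.00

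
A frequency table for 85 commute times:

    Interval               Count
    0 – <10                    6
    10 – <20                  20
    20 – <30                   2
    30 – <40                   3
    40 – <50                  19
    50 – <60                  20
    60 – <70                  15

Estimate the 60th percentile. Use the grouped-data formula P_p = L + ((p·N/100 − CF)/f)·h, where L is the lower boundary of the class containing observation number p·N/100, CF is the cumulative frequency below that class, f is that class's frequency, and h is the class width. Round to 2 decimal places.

N = 85; target position k = 60/100 · 85 = 51.
Cumulative frequencies: 6, 26, 28, 31, 50, 70, 85.
Observation 51 falls in the class 50 – <60.
L = 50, CF = 50, f = 20, h = 10.
P60 = 50 + ((51 − 50)/20)·10 = 50 + 0.5 = 50.5.

50.50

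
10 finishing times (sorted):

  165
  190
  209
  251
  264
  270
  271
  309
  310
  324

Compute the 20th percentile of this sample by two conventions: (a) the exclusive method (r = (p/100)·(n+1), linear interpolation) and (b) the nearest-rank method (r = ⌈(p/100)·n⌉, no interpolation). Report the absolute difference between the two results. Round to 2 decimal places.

3.80

n = 10.
(a) r = 2.2; between ranks 2 (190) and 3 (209): 193.8.
(b) the nearest-rank method: rank 2 → 190.
|193.8 − 190| = 3.8.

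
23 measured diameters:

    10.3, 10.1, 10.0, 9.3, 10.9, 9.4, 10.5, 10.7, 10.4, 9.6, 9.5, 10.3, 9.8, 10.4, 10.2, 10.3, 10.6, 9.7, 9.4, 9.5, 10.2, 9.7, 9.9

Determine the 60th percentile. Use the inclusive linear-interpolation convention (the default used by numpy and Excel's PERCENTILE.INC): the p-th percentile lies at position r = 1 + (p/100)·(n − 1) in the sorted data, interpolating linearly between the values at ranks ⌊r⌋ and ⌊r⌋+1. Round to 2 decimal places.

10.22

Sorted: 9.3, 9.4, 9.4, 9.5, 9.5, 9.6, 9.7, 9.7, 9.8, 9.9, 10.0, 10.1, 10.2, 10.2, 10.3, 10.3, 10.3, 10.4, 10.4, 10.5, 10.6, 10.7, 10.9.
n = 23.
r = 1 + (60/100)·(23 − 1) = 1 + 13.2 = 14.2.
Rank 14 is 10.2 and rank 15 is 10.3.
Interpolate: 10.2 + 0.2·(10.3 − 10.2) = 10.2 + 0.2·0.1 = 10.22.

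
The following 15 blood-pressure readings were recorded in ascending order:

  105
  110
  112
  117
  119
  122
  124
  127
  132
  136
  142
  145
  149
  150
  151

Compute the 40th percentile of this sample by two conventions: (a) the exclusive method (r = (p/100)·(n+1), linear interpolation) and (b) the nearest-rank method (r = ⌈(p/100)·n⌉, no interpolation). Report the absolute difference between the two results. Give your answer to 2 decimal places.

n = 15.
(a) r = 6.4; between ranks 6 (122) and 7 (124): 122.8.
(b) the nearest-rank method: rank 6 → 122.
|122.8 − 122| = 0.8.

0.80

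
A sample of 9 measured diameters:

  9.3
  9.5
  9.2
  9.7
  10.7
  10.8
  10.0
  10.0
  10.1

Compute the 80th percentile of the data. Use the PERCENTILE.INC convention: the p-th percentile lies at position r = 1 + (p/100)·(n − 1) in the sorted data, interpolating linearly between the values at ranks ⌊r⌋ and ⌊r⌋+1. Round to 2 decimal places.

Sorted: 9.2, 9.3, 9.5, 9.7, 10.0, 10.0, 10.1, 10.7, 10.8.
n = 9.
r = 1 + (80/100)·(9 − 1) = 1 + 6.4 = 7.4.
Rank 7 is 10.1 and rank 8 is 10.7.
Interpolate: 10.1 + 0.4·(10.7 − 10.1) = 10.1 + 0.4·0.6 = 10.34.

10.34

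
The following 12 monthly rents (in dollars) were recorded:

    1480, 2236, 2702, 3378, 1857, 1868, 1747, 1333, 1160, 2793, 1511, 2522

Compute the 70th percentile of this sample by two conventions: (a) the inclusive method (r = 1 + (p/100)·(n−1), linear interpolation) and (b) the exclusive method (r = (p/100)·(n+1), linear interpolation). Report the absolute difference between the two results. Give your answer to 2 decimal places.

103.80

Sorted: 1160, 1333, 1480, 1511, 1747, 1857, 1868, 2236, 2522, 2702, 2793, 3378.
n = 12.
(a) r = 8.7; between ranks 8 (2236) and 9 (2522): 2436.2.
(b) r = 9.1; between ranks 9 (2522) and 10 (2702): 2540.
|2436.2 − 2540| = 103.8.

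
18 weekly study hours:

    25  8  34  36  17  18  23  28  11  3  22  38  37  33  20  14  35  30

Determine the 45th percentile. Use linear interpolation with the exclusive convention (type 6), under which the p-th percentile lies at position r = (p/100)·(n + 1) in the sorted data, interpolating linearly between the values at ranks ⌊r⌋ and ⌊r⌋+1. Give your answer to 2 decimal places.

Sorted: 3, 8, 11, 14, 17, 18, 20, 22, 23, 25, 28, 30, 33, 34, 35, 36, 37, 38.
n = 18.
r = (45/100)·(18 + 1) = 8.55.
Rank 8 is 22 and rank 9 is 23.
Interpolate: 22 + 0.55·(23 − 22) = 22 + 0.55·1 = 22.55.

22.55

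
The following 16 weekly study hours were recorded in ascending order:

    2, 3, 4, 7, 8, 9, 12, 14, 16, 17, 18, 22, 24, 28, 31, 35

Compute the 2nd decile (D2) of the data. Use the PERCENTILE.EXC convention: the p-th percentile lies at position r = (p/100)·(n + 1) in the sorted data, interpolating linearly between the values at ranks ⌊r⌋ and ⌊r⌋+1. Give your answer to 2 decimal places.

n = 16.
r = (20/100)·(16 + 1) = 3.4.
Rank 3 is 4 and rank 4 is 7.
Interpolate: 4 + 0.4·(7 − 4) = 4 + 0.4·3 = 5.2.

5.20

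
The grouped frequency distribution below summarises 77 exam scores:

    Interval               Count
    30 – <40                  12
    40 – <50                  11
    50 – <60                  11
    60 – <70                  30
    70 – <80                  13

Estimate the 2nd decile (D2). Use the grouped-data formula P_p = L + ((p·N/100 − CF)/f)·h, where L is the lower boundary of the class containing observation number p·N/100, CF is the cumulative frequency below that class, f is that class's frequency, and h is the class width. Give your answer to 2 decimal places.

43.09

N = 77; target position k = 20/100 · 77 = 15.4.
Cumulative frequencies: 12, 23, 34, 64, 77.
Observation 15.4 falls in the class 40 – <50.
L = 40, CF = 12, f = 11, h = 10.
P20 = 40 + ((15.4 − 12)/11)·10 = 40 + 3.09091 = 43.0909.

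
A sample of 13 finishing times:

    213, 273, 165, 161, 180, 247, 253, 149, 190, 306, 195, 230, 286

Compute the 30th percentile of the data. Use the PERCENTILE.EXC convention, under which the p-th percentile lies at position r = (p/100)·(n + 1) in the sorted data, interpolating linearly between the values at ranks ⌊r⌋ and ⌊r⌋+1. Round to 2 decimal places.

182.00

Sorted: 149, 161, 165, 180, 190, 195, 213, 230, 247, 253, 273, 286, 306.
n = 13.
r = (30/100)·(13 + 1) = 4.2.
Rank 4 is 180 and rank 5 is 190.
Interpolate: 180 + 0.2·(190 − 180) = 180 + 0.2·10 = 182.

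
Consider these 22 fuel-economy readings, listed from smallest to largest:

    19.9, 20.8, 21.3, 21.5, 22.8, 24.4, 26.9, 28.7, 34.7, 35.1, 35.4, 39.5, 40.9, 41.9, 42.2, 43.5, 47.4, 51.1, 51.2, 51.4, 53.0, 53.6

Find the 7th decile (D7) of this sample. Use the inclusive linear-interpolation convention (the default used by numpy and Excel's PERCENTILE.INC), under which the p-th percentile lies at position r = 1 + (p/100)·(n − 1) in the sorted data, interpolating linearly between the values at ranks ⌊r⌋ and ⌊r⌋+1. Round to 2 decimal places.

n = 22.
r = 1 + (70/100)·(22 − 1) = 1 + 14.7 = 15.7.
Rank 15 is 42.2 and rank 16 is 43.5.
Interpolate: 42.2 + 0.7·(43.5 − 42.2) = 42.2 + 0.7·1.3 = 43.11.

43.11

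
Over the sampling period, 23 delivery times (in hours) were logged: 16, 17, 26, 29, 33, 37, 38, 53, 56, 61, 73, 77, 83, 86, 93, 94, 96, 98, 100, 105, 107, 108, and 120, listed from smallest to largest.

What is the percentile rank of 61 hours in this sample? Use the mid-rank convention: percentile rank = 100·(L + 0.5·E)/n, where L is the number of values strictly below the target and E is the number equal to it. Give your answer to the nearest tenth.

41.3

Count below 61: L = 9; count equal: E = 1; n = 23.
Percentile rank = 100·(9 + 0.5·1)/23 = 100·9.5/23 = 41.3.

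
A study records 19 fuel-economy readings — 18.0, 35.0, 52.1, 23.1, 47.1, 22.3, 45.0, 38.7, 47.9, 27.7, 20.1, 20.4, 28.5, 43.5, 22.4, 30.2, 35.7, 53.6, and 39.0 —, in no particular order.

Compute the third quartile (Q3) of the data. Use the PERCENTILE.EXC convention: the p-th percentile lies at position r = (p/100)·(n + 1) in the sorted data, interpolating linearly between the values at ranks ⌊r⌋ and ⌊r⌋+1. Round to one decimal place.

45.0

Sorted: 18.0, 20.1, 20.4, 22.3, 22.4, 23.1, 27.7, 28.5, 30.2, 35.0, 35.7, 38.7, 39.0, 43.5, 45.0, 47.1, 47.9, 52.1, 53.6.
n = 19.
r = (75/100)·(19 + 1) = 15.
r is an integer, so P75 is the value at rank 15: 45.0.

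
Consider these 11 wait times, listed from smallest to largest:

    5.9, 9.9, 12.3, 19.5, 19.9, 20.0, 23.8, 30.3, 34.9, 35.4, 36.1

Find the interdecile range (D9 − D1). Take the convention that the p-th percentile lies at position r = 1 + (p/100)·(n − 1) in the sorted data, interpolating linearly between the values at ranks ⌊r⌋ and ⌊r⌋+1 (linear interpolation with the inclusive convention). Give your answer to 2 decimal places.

25.50

n = 11.
P10: r = 2 (integer) → 9.9.
P90: r = 10 (integer) → 35.4.
Difference: 35.4 − 9.9 = 25.5.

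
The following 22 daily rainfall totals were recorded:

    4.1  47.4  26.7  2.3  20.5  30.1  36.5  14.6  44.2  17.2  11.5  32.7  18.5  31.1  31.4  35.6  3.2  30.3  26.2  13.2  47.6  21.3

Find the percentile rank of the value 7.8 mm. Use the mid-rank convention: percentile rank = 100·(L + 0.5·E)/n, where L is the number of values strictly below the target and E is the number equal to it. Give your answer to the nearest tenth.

Sorted: 2.3, 3.2, 4.1, 11.5, 13.2, 14.6, 17.2, 18.5, 20.5, 21.3, 26.2, 26.7, 30.1, 30.3, 31.1, 31.4, 32.7, 35.6, 36.5, 44.2, 47.4, 47.6.
Count below 7.8: L = 3; count equal: E = 0; n = 22.
Percentile rank = 100·(3 + 0.5·0)/22 = 100·3/22 = 13.64.

13.6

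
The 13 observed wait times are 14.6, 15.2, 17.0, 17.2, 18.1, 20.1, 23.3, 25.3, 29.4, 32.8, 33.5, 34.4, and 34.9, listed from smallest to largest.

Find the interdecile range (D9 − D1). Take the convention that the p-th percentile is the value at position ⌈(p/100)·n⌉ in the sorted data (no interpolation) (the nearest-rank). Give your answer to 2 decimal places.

19.20

n = 13.
P10: rank ⌈10/100·13⌉ = 2 → 15.2.
P90: rank ⌈90/100·13⌉ = 12 → 34.4.
Difference: 34.4 − 15.2 = 19.2.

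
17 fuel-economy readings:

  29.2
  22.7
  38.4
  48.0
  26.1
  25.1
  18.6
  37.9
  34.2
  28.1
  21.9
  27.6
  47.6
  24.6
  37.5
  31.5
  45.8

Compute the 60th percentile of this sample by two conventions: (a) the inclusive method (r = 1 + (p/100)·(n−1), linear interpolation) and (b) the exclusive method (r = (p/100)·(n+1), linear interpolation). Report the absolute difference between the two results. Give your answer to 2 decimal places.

Sorted: 18.6, 21.9, 22.7, 24.6, 25.1, 26.1, 27.6, 28.1, 29.2, 31.5, 34.2, 37.5, 37.9, 38.4, 45.8, 47.6, 48.0.
n = 17.
(a) r = 10.6; between ranks 10 (31.5) and 11 (34.2): 33.12.
(b) r = 10.8; between ranks 10 (31.5) and 11 (34.2): 33.66.
|33.12 − 33.66| = 0.54.

0.54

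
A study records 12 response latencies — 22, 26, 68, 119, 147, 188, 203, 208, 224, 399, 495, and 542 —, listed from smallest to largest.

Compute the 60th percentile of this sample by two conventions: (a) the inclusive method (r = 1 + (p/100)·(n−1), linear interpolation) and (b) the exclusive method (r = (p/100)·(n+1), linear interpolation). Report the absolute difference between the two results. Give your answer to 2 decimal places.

1.00

n = 12.
(a) r = 7.6; between ranks 7 (203) and 8 (208): 206.
(b) r = 7.8; between ranks 7 (203) and 8 (208): 207.
|206 − 207| = 1.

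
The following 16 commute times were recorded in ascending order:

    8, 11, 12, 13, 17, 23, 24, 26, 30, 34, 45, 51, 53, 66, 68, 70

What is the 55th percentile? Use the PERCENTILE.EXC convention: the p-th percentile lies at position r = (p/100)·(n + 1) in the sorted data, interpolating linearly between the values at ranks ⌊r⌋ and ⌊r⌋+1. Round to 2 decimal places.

n = 16.
r = (55/100)·(16 + 1) = 9.35.
Rank 9 is 30 and rank 10 is 34.
Interpolate: 30 + 0.35·(34 − 30) = 30 + 0.35·4 = 31.4.

31.40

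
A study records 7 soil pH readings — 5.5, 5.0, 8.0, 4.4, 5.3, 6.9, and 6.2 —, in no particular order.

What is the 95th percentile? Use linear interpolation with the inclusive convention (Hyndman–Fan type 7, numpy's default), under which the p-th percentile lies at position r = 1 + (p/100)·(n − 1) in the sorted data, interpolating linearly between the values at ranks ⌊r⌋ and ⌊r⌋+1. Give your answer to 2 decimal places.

Sorted: 4.4, 5.0, 5.3, 5.5, 6.2, 6.9, 8.0.
n = 7.
r = 1 + (95/100)·(7 − 1) = 1 + 5.7 = 6.7.
Rank 6 is 6.9 and rank 7 is 8.0.
Interpolate: 6.9 + 0.7·(8.0 − 6.9) = 6.9 + 0.7·1.1 = 7.67.

7.67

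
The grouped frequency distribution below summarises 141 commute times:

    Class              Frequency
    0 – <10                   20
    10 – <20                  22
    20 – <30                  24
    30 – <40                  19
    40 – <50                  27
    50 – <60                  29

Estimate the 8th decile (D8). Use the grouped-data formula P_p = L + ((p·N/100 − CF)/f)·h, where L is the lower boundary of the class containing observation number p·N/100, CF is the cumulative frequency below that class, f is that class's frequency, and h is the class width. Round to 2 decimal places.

N = 141; target position k = 80/100 · 141 = 112.8.
Cumulative frequencies: 20, 42, 66, 85, 112, 141.
Observation 112.8 falls in the class 50 – <60.
L = 50, CF = 112, f = 29, h = 10.
P80 = 50 + ((112.8 − 112)/29)·10 = 50 + 0.275862 = 50.2759.

50.28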